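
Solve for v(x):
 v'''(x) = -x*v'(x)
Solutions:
 v(x) = C1 + Integral(C2*airyai(-x) + C3*airybi(-x), x)


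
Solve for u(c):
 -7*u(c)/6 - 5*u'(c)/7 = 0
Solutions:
 u(c) = C1*exp(-49*c/30)


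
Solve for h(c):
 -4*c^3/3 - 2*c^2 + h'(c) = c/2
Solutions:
 h(c) = C1 + c^4/3 + 2*c^3/3 + c^2/4


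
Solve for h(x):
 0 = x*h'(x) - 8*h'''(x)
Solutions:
 h(x) = C1 + Integral(C2*airyai(x/2) + C3*airybi(x/2), x)


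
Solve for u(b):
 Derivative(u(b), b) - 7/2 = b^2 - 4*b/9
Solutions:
 u(b) = C1 + b^3/3 - 2*b^2/9 + 7*b/2


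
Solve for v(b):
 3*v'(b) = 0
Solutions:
 v(b) = C1


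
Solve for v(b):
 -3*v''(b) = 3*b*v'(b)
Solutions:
 v(b) = C1 + C2*erf(sqrt(2)*b/2)


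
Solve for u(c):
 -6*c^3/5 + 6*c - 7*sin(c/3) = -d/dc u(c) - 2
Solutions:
 u(c) = C1 + 3*c^4/10 - 3*c^2 - 2*c - 21*cos(c/3)


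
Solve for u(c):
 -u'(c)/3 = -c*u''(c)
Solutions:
 u(c) = C1 + C2*c^(4/3)


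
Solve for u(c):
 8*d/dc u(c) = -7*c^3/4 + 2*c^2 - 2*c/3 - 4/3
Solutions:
 u(c) = C1 - 7*c^4/128 + c^3/12 - c^2/24 - c/6


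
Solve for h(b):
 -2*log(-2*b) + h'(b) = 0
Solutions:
 h(b) = C1 + 2*b*log(-b) + 2*b*(-1 + log(2))


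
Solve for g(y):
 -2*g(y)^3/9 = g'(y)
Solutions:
 g(y) = -3*sqrt(2)*sqrt(-1/(C1 - 2*y))/2
 g(y) = 3*sqrt(2)*sqrt(-1/(C1 - 2*y))/2


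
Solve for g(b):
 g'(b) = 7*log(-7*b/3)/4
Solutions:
 g(b) = C1 + 7*b*log(-b)/4 + 7*b*(-log(3) - 1 + log(7))/4


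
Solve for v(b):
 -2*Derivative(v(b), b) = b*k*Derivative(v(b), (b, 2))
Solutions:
 v(b) = C1 + b^(((re(k) - 2)*re(k) + im(k)^2)/(re(k)^2 + im(k)^2))*(C2*sin(2*log(b)*Abs(im(k))/(re(k)^2 + im(k)^2)) + C3*cos(2*log(b)*im(k)/(re(k)^2 + im(k)^2)))


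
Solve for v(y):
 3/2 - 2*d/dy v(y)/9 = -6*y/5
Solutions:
 v(y) = C1 + 27*y^2/10 + 27*y/4


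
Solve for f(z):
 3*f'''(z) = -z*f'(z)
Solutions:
 f(z) = C1 + Integral(C2*airyai(-3^(2/3)*z/3) + C3*airybi(-3^(2/3)*z/3), z)


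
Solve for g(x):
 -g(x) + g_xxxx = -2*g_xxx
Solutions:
 g(x) = C1*exp(x*(-1 + sqrt(-2*6^(2/3)/(3*(-9 + sqrt(129))^(1/3)) + 6^(1/3)*(-9 + sqrt(129))^(1/3)/3 + 1))/2)*sin(x*sqrt(-2 - 2*6^(2/3)/(3*(-9 + sqrt(129))^(1/3)) + 6^(1/3)*(-9 + sqrt(129))^(1/3)/3 + 2/sqrt(-2*6^(2/3)/(3*(-9 + sqrt(129))^(1/3)) + 6^(1/3)*(-9 + sqrt(129))^(1/3)/3 + 1))/2) + C2*exp(x*(-1 + sqrt(-2*6^(2/3)/(3*(-9 + sqrt(129))^(1/3)) + 6^(1/3)*(-9 + sqrt(129))^(1/3)/3 + 1))/2)*cos(x*sqrt(-2 - 2*6^(2/3)/(3*(-9 + sqrt(129))^(1/3)) + 6^(1/3)*(-9 + sqrt(129))^(1/3)/3 + 2/sqrt(-2*6^(2/3)/(3*(-9 + sqrt(129))^(1/3)) + 6^(1/3)*(-9 + sqrt(129))^(1/3)/3 + 1))/2) + C3*exp(x*(-1 - sqrt(-2*6^(2/3)/(3*(-9 + sqrt(129))^(1/3)) + 6^(1/3)*(-9 + sqrt(129))^(1/3)/3 + 1) + sqrt(-6^(1/3)*(-9 + sqrt(129))^(1/3)/3 + 2*6^(2/3)/(3*(-9 + sqrt(129))^(1/3)) + 2 + 2/sqrt(-2*6^(2/3)/(3*(-9 + sqrt(129))^(1/3)) + 6^(1/3)*(-9 + sqrt(129))^(1/3)/3 + 1)))/2) + C4*exp(-x*(sqrt(-2*6^(2/3)/(3*(-9 + sqrt(129))^(1/3)) + 6^(1/3)*(-9 + sqrt(129))^(1/3)/3 + 1) + 1 + sqrt(-6^(1/3)*(-9 + sqrt(129))^(1/3)/3 + 2*6^(2/3)/(3*(-9 + sqrt(129))^(1/3)) + 2 + 2/sqrt(-2*6^(2/3)/(3*(-9 + sqrt(129))^(1/3)) + 6^(1/3)*(-9 + sqrt(129))^(1/3)/3 + 1)))/2)


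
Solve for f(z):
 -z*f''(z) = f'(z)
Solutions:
 f(z) = C1 + C2*log(z)


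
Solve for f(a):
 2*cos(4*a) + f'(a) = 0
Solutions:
 f(a) = C1 - sin(4*a)/2


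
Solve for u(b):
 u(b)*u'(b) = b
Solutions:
 u(b) = -sqrt(C1 + b^2)
 u(b) = sqrt(C1 + b^2)


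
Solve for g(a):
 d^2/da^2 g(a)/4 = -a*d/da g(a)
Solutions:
 g(a) = C1 + C2*erf(sqrt(2)*a)


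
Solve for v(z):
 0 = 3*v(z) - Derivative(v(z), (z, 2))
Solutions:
 v(z) = C1*exp(-sqrt(3)*z) + C2*exp(sqrt(3)*z)


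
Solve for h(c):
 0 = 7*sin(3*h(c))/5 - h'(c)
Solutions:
 -7*c/5 + log(cos(3*h(c)) - 1)/6 - log(cos(3*h(c)) + 1)/6 = C1


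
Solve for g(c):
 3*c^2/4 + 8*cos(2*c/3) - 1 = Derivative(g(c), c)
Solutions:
 g(c) = C1 + c^3/4 - c + 12*sin(2*c/3)


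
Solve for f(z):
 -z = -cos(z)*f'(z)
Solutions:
 f(z) = C1 + Integral(z/cos(z), z)


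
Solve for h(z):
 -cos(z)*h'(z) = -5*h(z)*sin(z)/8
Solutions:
 h(z) = C1/cos(z)^(5/8)


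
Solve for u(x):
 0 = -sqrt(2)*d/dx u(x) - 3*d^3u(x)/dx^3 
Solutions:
 u(x) = C1 + C2*sin(2^(1/4)*sqrt(3)*x/3) + C3*cos(2^(1/4)*sqrt(3)*x/3)


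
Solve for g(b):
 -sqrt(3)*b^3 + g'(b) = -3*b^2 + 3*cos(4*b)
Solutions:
 g(b) = C1 + sqrt(3)*b^4/4 - b^3 + 3*sin(4*b)/4


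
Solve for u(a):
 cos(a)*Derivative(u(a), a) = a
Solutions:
 u(a) = C1 + Integral(a/cos(a), a)


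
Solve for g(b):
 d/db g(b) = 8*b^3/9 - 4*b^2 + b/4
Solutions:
 g(b) = C1 + 2*b^4/9 - 4*b^3/3 + b^2/8


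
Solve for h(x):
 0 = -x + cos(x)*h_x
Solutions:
 h(x) = C1 + Integral(x/cos(x), x)


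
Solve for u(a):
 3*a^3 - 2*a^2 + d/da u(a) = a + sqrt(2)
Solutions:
 u(a) = C1 - 3*a^4/4 + 2*a^3/3 + a^2/2 + sqrt(2)*a


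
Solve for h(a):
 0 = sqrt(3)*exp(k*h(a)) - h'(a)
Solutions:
 h(a) = Piecewise((log(-1/(C1*k + sqrt(3)*a*k))/k, Ne(k, 0)), (nan, True))
 h(a) = Piecewise((C1 + sqrt(3)*a, Eq(k, 0)), (nan, True))


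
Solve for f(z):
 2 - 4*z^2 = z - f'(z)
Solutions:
 f(z) = C1 + 4*z^3/3 + z^2/2 - 2*z


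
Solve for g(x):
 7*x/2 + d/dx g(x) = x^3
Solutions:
 g(x) = C1 + x^4/4 - 7*x^2/4


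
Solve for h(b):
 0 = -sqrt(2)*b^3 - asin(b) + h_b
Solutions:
 h(b) = C1 + sqrt(2)*b^4/4 + b*asin(b) + sqrt(1 - b^2)


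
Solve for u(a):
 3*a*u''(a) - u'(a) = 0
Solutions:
 u(a) = C1 + C2*a^(4/3)


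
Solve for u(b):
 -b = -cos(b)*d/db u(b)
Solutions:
 u(b) = C1 + Integral(b/cos(b), b)


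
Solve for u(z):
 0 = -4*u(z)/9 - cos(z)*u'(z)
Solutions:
 u(z) = C1*(sin(z) - 1)^(2/9)/(sin(z) + 1)^(2/9)


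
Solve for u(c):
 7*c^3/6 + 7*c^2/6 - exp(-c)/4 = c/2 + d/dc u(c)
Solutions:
 u(c) = C1 + 7*c^4/24 + 7*c^3/18 - c^2/4 + exp(-c)/4


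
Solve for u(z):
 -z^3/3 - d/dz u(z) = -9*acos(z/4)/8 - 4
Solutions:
 u(z) = C1 - z^4/12 + 9*z*acos(z/4)/8 + 4*z - 9*sqrt(16 - z^2)/8


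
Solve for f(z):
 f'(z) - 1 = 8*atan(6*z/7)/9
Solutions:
 f(z) = C1 + 8*z*atan(6*z/7)/9 + z - 14*log(36*z^2 + 49)/27


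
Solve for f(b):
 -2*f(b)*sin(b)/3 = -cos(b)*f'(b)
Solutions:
 f(b) = C1/cos(b)^(2/3)


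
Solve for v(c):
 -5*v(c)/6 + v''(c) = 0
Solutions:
 v(c) = C1*exp(-sqrt(30)*c/6) + C2*exp(sqrt(30)*c/6)


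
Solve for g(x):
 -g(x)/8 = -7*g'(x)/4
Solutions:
 g(x) = C1*exp(x/14)


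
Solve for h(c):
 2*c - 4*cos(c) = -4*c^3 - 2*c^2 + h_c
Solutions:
 h(c) = C1 + c^4 + 2*c^3/3 + c^2 - 4*sin(c)


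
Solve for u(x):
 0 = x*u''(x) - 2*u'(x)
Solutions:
 u(x) = C1 + C2*x^3


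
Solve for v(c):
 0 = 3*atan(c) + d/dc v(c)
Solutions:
 v(c) = C1 - 3*c*atan(c) + 3*log(c^2 + 1)/2


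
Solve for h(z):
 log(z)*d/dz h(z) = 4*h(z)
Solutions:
 h(z) = C1*exp(4*li(z))


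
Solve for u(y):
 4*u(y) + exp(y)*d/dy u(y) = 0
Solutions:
 u(y) = C1*exp(4*exp(-y))


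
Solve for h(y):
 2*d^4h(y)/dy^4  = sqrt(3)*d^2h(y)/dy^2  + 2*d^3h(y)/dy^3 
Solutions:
 h(y) = C1 + C2*y + C3*exp(y*(1 - sqrt(1 + 2*sqrt(3)))/2) + C4*exp(y*(1 + sqrt(1 + 2*sqrt(3)))/2)


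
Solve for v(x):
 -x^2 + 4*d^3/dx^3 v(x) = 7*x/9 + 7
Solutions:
 v(x) = C1 + C2*x + C3*x^2 + x^5/240 + 7*x^4/864 + 7*x^3/24


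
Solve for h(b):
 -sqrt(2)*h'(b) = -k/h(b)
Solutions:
 h(b) = -sqrt(C1 + sqrt(2)*b*k)
 h(b) = sqrt(C1 + sqrt(2)*b*k)


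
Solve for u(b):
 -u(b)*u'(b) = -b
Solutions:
 u(b) = -sqrt(C1 + b^2)
 u(b) = sqrt(C1 + b^2)


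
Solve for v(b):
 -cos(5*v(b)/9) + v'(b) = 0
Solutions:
 -b - 9*log(sin(5*v(b)/9) - 1)/10 + 9*log(sin(5*v(b)/9) + 1)/10 = C1


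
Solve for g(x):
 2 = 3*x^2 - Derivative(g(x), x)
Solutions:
 g(x) = C1 + x^3 - 2*x


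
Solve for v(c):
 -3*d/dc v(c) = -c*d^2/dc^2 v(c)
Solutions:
 v(c) = C1 + C2*c^4


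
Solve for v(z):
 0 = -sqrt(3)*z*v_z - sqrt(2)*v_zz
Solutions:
 v(z) = C1 + C2*erf(6^(1/4)*z/2)


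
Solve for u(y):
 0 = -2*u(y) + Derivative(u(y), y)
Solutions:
 u(y) = C1*exp(2*y)


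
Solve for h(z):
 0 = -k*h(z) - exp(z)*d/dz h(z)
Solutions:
 h(z) = C1*exp(k*exp(-z))


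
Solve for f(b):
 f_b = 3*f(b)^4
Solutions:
 f(b) = (-1/(C1 + 9*b))^(1/3)
 f(b) = (-1/(C1 + 3*b))^(1/3)*(-3^(2/3) - 3*3^(1/6)*I)/6
 f(b) = (-1/(C1 + 3*b))^(1/3)*(-3^(2/3) + 3*3^(1/6)*I)/6


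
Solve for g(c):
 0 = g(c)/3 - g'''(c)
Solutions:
 g(c) = C3*exp(3^(2/3)*c/3) + (C1*sin(3^(1/6)*c/2) + C2*cos(3^(1/6)*c/2))*exp(-3^(2/3)*c/6)


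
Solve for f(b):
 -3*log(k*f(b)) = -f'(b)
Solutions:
 li(k*f(b))/k = C1 + 3*b


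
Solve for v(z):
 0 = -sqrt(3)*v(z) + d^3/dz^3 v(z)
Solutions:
 v(z) = C3*exp(3^(1/6)*z) + (C1*sin(3^(2/3)*z/2) + C2*cos(3^(2/3)*z/2))*exp(-3^(1/6)*z/2)


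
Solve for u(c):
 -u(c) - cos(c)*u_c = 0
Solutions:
 u(c) = C1*sqrt(sin(c) - 1)/sqrt(sin(c) + 1)


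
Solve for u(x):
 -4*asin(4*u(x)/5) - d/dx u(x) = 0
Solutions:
 Integral(1/asin(4*_y/5), (_y, u(x))) = C1 - 4*x


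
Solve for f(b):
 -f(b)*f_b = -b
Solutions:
 f(b) = -sqrt(C1 + b^2)
 f(b) = sqrt(C1 + b^2)


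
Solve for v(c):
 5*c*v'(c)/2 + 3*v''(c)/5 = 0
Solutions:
 v(c) = C1 + C2*erf(5*sqrt(3)*c/6)


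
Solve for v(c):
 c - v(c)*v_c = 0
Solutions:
 v(c) = -sqrt(C1 + c^2)
 v(c) = sqrt(C1 + c^2)


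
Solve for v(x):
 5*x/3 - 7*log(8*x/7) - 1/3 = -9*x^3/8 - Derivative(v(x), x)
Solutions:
 v(x) = C1 - 9*x^4/32 - 5*x^2/6 + 7*x*log(x) - 7*x*log(7) - 20*x/3 + 21*x*log(2)


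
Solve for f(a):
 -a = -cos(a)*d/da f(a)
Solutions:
 f(a) = C1 + Integral(a/cos(a), a)


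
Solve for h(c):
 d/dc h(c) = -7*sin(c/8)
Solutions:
 h(c) = C1 + 56*cos(c/8)


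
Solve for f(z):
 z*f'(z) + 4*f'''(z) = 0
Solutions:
 f(z) = C1 + Integral(C2*airyai(-2^(1/3)*z/2) + C3*airybi(-2^(1/3)*z/2), z)


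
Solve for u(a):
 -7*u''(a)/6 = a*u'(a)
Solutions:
 u(a) = C1 + C2*erf(sqrt(21)*a/7)


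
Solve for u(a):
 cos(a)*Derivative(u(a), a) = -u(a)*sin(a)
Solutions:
 u(a) = C1*cos(a)


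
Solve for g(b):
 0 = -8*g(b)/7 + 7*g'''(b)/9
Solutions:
 g(b) = C3*exp(2*3^(2/3)*7^(1/3)*b/7) + (C1*sin(3*3^(1/6)*7^(1/3)*b/7) + C2*cos(3*3^(1/6)*7^(1/3)*b/7))*exp(-3^(2/3)*7^(1/3)*b/7)


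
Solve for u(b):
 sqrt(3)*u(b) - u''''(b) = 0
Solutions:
 u(b) = C1*exp(-3^(1/8)*b) + C2*exp(3^(1/8)*b) + C3*sin(3^(1/8)*b) + C4*cos(3^(1/8)*b)


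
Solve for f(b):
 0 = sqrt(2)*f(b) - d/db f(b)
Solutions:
 f(b) = C1*exp(sqrt(2)*b)


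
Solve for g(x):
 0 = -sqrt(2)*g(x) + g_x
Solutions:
 g(x) = C1*exp(sqrt(2)*x)


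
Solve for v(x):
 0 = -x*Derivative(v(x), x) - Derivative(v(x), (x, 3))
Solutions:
 v(x) = C1 + Integral(C2*airyai(-x) + C3*airybi(-x), x)


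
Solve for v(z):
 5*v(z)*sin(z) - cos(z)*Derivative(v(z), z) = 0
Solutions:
 v(z) = C1/cos(z)^5


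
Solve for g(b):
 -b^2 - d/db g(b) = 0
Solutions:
 g(b) = C1 - b^3/3


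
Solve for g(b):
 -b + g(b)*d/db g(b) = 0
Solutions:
 g(b) = -sqrt(C1 + b^2)
 g(b) = sqrt(C1 + b^2)


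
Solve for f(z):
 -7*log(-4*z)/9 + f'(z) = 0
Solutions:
 f(z) = C1 + 7*z*log(-z)/9 + 7*z*(-1 + 2*log(2))/9


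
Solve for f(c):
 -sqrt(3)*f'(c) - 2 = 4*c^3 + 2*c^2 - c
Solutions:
 f(c) = C1 - sqrt(3)*c^4/3 - 2*sqrt(3)*c^3/9 + sqrt(3)*c^2/6 - 2*sqrt(3)*c/3


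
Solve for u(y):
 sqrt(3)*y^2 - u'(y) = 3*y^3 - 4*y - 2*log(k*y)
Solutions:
 u(y) = C1 - 3*y^4/4 + sqrt(3)*y^3/3 + 2*y^2 + 2*y*log(k*y) - 2*y


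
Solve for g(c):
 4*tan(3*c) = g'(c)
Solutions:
 g(c) = C1 - 4*log(cos(3*c))/3


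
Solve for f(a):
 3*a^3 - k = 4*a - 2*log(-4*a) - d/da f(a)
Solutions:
 f(a) = C1 - 3*a^4/4 + 2*a^2 + a*(k - 4*log(2) + 2) - 2*a*log(-a)


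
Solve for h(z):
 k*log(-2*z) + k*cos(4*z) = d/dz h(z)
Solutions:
 h(z) = C1 + k*(z*log(-z) - z + z*log(2) + sin(4*z)/4)


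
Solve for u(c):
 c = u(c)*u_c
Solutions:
 u(c) = -sqrt(C1 + c^2)
 u(c) = sqrt(C1 + c^2)


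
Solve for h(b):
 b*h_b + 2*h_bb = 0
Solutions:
 h(b) = C1 + C2*erf(b/2)


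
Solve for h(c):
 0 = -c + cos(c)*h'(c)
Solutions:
 h(c) = C1 + Integral(c/cos(c), c)


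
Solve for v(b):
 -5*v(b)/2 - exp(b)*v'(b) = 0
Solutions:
 v(b) = C1*exp(5*exp(-b)/2)


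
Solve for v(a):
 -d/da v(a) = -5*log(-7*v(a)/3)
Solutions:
 -Integral(1/(log(-_y) - log(3) + log(7)), (_y, v(a)))/5 = C1 - a


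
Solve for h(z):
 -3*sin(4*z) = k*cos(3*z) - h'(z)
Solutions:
 h(z) = C1 + k*sin(3*z)/3 - 3*cos(4*z)/4


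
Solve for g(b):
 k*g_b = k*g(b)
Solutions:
 g(b) = C1*exp(b)


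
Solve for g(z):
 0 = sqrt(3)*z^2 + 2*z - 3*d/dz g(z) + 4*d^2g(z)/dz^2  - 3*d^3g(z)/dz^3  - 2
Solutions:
 g(z) = C1 + sqrt(3)*z^3/9 + z^2/3 + 4*sqrt(3)*z^2/9 + 2*z/9 + 14*sqrt(3)*z/27 + (C2*sin(sqrt(5)*z/3) + C3*cos(sqrt(5)*z/3))*exp(2*z/3)


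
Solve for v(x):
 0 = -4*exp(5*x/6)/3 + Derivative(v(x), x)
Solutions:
 v(x) = C1 + 8*exp(5*x/6)/5


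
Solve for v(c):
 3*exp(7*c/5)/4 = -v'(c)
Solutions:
 v(c) = C1 - 15*exp(7*c/5)/28


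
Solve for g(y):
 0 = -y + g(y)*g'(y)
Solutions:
 g(y) = -sqrt(C1 + y^2)
 g(y) = sqrt(C1 + y^2)


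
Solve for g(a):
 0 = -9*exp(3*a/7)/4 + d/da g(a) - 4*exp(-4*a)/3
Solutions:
 g(a) = C1 + 21*exp(3*a/7)/4 - exp(-4*a)/3


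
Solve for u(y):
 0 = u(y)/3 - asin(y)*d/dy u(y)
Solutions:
 u(y) = C1*exp(Integral(1/asin(y), y)/3)


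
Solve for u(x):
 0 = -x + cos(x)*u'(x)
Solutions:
 u(x) = C1 + Integral(x/cos(x), x)


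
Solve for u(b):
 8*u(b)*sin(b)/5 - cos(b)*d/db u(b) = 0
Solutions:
 u(b) = C1/cos(b)^(8/5)


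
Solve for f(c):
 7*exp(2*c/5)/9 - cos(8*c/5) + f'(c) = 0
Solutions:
 f(c) = C1 - 35*exp(2*c/5)/18 + 5*sin(8*c/5)/8


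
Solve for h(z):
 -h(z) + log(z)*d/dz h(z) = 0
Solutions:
 h(z) = C1*exp(li(z))


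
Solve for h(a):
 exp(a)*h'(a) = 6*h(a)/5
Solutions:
 h(a) = C1*exp(-6*exp(-a)/5)


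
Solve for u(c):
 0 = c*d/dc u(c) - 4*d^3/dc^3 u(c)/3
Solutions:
 u(c) = C1 + Integral(C2*airyai(6^(1/3)*c/2) + C3*airybi(6^(1/3)*c/2), c)


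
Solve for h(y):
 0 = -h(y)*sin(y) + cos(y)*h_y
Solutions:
 h(y) = C1/cos(y)


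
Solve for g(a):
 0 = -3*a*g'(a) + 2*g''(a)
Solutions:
 g(a) = C1 + C2*erfi(sqrt(3)*a/2)


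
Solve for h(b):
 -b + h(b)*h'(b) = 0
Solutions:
 h(b) = -sqrt(C1 + b^2)
 h(b) = sqrt(C1 + b^2)


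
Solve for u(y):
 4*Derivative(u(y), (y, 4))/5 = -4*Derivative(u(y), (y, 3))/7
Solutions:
 u(y) = C1 + C2*y + C3*y^2 + C4*exp(-5*y/7)


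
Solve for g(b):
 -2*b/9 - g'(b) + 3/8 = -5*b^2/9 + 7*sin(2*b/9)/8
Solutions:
 g(b) = C1 + 5*b^3/27 - b^2/9 + 3*b/8 + 63*cos(2*b/9)/16


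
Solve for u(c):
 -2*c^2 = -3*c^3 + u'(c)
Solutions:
 u(c) = C1 + 3*c^4/4 - 2*c^3/3


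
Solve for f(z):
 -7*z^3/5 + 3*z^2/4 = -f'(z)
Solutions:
 f(z) = C1 + 7*z^4/20 - z^3/4


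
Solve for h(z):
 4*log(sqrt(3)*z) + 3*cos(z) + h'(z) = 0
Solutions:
 h(z) = C1 - 4*z*log(z) - 2*z*log(3) + 4*z - 3*sin(z)


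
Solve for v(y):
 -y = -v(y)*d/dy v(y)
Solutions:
 v(y) = -sqrt(C1 + y^2)
 v(y) = sqrt(C1 + y^2)


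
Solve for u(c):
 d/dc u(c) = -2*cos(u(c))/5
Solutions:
 2*c/5 - log(sin(u(c)) - 1)/2 + log(sin(u(c)) + 1)/2 = C1


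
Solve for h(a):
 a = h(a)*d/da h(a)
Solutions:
 h(a) = -sqrt(C1 + a^2)
 h(a) = sqrt(C1 + a^2)


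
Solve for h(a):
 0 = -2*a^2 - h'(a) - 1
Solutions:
 h(a) = C1 - 2*a^3/3 - a


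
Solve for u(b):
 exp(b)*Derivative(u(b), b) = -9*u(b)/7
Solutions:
 u(b) = C1*exp(9*exp(-b)/7)


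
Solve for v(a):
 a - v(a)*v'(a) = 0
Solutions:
 v(a) = -sqrt(C1 + a^2)
 v(a) = sqrt(C1 + a^2)


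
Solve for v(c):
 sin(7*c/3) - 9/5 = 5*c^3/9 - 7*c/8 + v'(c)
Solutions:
 v(c) = C1 - 5*c^4/36 + 7*c^2/16 - 9*c/5 - 3*cos(7*c/3)/7


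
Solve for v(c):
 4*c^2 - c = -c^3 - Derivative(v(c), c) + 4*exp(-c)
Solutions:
 v(c) = C1 - c^4/4 - 4*c^3/3 + c^2/2 - 4*exp(-c)


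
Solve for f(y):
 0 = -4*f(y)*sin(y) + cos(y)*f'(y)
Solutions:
 f(y) = C1/cos(y)^4


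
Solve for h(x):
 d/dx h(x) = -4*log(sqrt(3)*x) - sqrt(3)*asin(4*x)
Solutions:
 h(x) = C1 - 4*x*log(x) - 2*x*log(3) + 4*x - sqrt(3)*(x*asin(4*x) + sqrt(1 - 16*x^2)/4)


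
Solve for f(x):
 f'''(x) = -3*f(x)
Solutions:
 f(x) = C3*exp(-3^(1/3)*x) + (C1*sin(3^(5/6)*x/2) + C2*cos(3^(5/6)*x/2))*exp(3^(1/3)*x/2)


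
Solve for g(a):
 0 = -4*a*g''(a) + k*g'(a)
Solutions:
 g(a) = C1 + a^(re(k)/4 + 1)*(C2*sin(log(a)*Abs(im(k))/4) + C3*cos(log(a)*im(k)/4))


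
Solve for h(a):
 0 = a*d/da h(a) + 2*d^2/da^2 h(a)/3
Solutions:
 h(a) = C1 + C2*erf(sqrt(3)*a/2)


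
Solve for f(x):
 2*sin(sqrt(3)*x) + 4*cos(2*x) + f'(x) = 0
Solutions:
 f(x) = C1 - 2*sin(2*x) + 2*sqrt(3)*cos(sqrt(3)*x)/3


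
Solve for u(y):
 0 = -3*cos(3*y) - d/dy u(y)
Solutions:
 u(y) = C1 - sin(3*y)


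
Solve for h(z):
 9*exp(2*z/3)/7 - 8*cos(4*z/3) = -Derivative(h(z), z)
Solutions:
 h(z) = C1 - 27*exp(2*z/3)/14 + 6*sin(4*z/3)


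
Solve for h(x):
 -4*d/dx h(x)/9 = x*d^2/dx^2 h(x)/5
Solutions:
 h(x) = C1 + C2/x^(11/9)


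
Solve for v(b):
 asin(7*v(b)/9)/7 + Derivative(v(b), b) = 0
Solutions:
 Integral(1/asin(7*_y/9), (_y, v(b))) = C1 - b/7


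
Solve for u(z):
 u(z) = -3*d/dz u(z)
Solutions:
 u(z) = C1*exp(-z/3)


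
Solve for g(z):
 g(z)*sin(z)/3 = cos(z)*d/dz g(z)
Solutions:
 g(z) = C1/cos(z)^(1/3)


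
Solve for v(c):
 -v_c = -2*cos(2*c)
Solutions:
 v(c) = C1 + sin(2*c)


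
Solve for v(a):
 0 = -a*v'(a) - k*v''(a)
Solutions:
 v(a) = C1 + C2*sqrt(k)*erf(sqrt(2)*a*sqrt(1/k)/2)


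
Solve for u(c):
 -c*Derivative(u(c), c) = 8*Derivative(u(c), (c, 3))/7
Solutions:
 u(c) = C1 + Integral(C2*airyai(-7^(1/3)*c/2) + C3*airybi(-7^(1/3)*c/2), c)


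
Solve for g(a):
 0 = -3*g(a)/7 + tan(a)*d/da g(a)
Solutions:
 g(a) = C1*sin(a)^(3/7)


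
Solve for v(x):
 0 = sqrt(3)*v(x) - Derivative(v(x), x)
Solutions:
 v(x) = C1*exp(sqrt(3)*x)


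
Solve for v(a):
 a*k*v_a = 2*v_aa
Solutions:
 v(a) = Piecewise((-sqrt(pi)*C1*erf(a*sqrt(-k)/2)/sqrt(-k) - C2, (k > 0) | (k < 0)), (-C1*a - C2, True))


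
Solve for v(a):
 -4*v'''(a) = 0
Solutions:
 v(a) = C1 + C2*a + C3*a^2


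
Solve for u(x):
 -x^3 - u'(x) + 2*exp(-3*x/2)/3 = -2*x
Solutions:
 u(x) = C1 - x^4/4 + x^2 - 4*exp(-3*x/2)/9


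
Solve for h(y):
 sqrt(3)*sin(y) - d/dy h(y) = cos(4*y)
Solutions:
 h(y) = C1 - sin(4*y)/4 - sqrt(3)*cos(y)


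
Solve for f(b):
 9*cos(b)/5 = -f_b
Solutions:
 f(b) = C1 - 9*sin(b)/5


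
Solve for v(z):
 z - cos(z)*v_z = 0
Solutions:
 v(z) = C1 + Integral(z/cos(z), z)


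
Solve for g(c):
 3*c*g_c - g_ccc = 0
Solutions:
 g(c) = C1 + Integral(C2*airyai(3^(1/3)*c) + C3*airybi(3^(1/3)*c), c)


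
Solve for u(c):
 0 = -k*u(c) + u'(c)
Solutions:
 u(c) = C1*exp(c*k)


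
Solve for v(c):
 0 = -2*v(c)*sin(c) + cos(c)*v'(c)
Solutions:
 v(c) = C1/cos(c)^2


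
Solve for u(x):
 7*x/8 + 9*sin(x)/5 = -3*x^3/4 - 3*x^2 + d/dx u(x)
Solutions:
 u(x) = C1 + 3*x^4/16 + x^3 + 7*x^2/16 - 9*cos(x)/5


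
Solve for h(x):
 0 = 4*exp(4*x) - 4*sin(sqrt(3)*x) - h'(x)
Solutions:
 h(x) = C1 + exp(4*x) + 4*sqrt(3)*cos(sqrt(3)*x)/3


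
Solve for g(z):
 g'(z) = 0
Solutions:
 g(z) = C1


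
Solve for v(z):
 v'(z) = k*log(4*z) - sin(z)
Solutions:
 v(z) = C1 + k*z*(log(z) - 1) + 2*k*z*log(2) + cos(z)


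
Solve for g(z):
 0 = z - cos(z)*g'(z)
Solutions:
 g(z) = C1 + Integral(z/cos(z), z)


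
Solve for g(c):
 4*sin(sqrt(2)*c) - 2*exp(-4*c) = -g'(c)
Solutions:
 g(c) = C1 + 2*sqrt(2)*cos(sqrt(2)*c) - exp(-4*c)/2


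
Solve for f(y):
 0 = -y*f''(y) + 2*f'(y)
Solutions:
 f(y) = C1 + C2*y^3


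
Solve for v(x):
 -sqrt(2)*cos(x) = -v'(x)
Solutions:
 v(x) = C1 + sqrt(2)*sin(x)


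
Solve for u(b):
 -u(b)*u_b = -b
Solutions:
 u(b) = -sqrt(C1 + b^2)
 u(b) = sqrt(C1 + b^2)


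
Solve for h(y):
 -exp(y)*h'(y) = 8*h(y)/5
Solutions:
 h(y) = C1*exp(8*exp(-y)/5)


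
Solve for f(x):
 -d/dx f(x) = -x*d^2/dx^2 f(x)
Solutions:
 f(x) = C1 + C2*x^2


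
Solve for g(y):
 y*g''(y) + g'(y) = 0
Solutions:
 g(y) = C1 + C2*log(y)


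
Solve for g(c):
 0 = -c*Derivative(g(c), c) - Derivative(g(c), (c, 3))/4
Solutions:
 g(c) = C1 + Integral(C2*airyai(-2^(2/3)*c) + C3*airybi(-2^(2/3)*c), c)


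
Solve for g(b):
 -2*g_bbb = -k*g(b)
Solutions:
 g(b) = C1*exp(2^(2/3)*b*k^(1/3)/2) + C2*exp(2^(2/3)*b*k^(1/3)*(-1 + sqrt(3)*I)/4) + C3*exp(-2^(2/3)*b*k^(1/3)*(1 + sqrt(3)*I)/4)


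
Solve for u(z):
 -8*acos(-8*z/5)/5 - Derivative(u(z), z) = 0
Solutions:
 u(z) = C1 - 8*z*acos(-8*z/5)/5 - sqrt(25 - 64*z^2)/5


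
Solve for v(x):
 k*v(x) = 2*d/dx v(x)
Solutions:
 v(x) = C1*exp(k*x/2)


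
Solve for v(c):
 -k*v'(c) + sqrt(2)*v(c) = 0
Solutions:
 v(c) = C1*exp(sqrt(2)*c/k)


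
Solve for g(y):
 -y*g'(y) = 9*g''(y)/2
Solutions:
 g(y) = C1 + C2*erf(y/3)


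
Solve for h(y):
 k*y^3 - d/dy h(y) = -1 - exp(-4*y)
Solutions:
 h(y) = C1 + k*y^4/4 + y - exp(-4*y)/4


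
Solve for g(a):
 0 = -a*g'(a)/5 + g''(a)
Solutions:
 g(a) = C1 + C2*erfi(sqrt(10)*a/10)


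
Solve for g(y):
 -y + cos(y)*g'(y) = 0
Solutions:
 g(y) = C1 + Integral(y/cos(y), y)


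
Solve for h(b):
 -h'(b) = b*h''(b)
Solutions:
 h(b) = C1 + C2*log(b)


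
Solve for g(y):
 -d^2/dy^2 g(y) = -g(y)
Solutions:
 g(y) = C1*exp(-y) + C2*exp(y)


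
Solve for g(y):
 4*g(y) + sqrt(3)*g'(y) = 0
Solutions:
 g(y) = C1*exp(-4*sqrt(3)*y/3)


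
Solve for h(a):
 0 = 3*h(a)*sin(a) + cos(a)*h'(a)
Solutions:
 h(a) = C1*cos(a)^3


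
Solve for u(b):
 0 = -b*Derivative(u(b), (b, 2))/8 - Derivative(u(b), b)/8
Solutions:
 u(b) = C1 + C2*log(b)


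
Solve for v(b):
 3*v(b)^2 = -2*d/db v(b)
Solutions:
 v(b) = 2/(C1 + 3*b)


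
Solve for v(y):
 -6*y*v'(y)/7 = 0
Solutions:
 v(y) = C1


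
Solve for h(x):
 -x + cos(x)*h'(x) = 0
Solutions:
 h(x) = C1 + Integral(x/cos(x), x)


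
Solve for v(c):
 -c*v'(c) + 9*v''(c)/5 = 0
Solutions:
 v(c) = C1 + C2*erfi(sqrt(10)*c/6)


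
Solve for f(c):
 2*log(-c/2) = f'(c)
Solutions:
 f(c) = C1 + 2*c*log(-c) + 2*c*(-1 - log(2))


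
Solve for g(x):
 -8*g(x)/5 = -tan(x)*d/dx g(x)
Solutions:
 g(x) = C1*sin(x)^(8/5)


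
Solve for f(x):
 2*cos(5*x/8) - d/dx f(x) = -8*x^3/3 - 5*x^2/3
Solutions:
 f(x) = C1 + 2*x^4/3 + 5*x^3/9 + 16*sin(5*x/8)/5


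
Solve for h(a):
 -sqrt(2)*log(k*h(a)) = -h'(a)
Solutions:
 li(k*h(a))/k = C1 + sqrt(2)*a


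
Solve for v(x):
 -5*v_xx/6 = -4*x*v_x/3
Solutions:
 v(x) = C1 + C2*erfi(2*sqrt(5)*x/5)


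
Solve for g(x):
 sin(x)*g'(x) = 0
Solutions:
 g(x) = C1


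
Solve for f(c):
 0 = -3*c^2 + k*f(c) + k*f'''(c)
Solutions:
 f(c) = C1*exp(-c) + C2*exp(c*(1 - sqrt(3)*I)/2) + C3*exp(c*(1 + sqrt(3)*I)/2) + 3*c^2/k


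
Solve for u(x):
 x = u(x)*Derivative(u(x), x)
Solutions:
 u(x) = -sqrt(C1 + x^2)
 u(x) = sqrt(C1 + x^2)


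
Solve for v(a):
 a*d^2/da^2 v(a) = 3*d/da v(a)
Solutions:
 v(a) = C1 + C2*a^4


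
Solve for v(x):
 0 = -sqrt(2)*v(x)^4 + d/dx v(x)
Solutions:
 v(x) = (-1/(C1 + 3*sqrt(2)*x))^(1/3)
 v(x) = (-1/(C1 + sqrt(2)*x))^(1/3)*(-3^(2/3) - 3*3^(1/6)*I)/6
 v(x) = (-1/(C1 + sqrt(2)*x))^(1/3)*(-3^(2/3) + 3*3^(1/6)*I)/6


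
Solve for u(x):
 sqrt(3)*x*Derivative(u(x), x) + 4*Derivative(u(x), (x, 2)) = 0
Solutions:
 u(x) = C1 + C2*erf(sqrt(2)*3^(1/4)*x/4)


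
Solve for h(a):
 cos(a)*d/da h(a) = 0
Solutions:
 h(a) = C1


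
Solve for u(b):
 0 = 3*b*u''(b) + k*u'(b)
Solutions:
 u(b) = C1 + b^(1 - re(k)/3)*(C2*sin(log(b)*Abs(im(k))/3) + C3*cos(log(b)*im(k)/3))


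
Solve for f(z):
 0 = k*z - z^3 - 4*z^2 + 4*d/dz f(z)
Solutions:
 f(z) = C1 - k*z^2/8 + z^4/16 + z^3/3


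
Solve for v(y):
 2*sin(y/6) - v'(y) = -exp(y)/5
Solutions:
 v(y) = C1 + exp(y)/5 - 12*cos(y/6)


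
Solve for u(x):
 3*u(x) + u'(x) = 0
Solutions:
 u(x) = C1*exp(-3*x)


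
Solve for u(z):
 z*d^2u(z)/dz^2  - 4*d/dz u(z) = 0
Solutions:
 u(z) = C1 + C2*z^5


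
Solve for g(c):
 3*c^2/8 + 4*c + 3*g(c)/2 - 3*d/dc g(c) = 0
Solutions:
 g(c) = C1*exp(c/2) - c^2/4 - 11*c/3 - 22/3


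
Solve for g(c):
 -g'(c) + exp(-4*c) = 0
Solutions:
 g(c) = C1 - exp(-4*c)/4


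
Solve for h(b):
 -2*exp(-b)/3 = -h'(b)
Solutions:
 h(b) = C1 - 2*exp(-b)/3


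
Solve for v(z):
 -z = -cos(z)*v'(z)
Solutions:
 v(z) = C1 + Integral(z/cos(z), z)


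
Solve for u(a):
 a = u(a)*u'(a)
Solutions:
 u(a) = -sqrt(C1 + a^2)
 u(a) = sqrt(C1 + a^2)


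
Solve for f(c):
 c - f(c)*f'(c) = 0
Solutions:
 f(c) = -sqrt(C1 + c^2)
 f(c) = sqrt(C1 + c^2)


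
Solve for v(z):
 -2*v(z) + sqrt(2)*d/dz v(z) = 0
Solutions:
 v(z) = C1*exp(sqrt(2)*z)


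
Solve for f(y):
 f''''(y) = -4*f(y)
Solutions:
 f(y) = (C1*sin(y) + C2*cos(y))*exp(-y) + (C3*sin(y) + C4*cos(y))*exp(y)


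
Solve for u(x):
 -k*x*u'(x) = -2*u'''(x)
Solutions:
 u(x) = C1 + Integral(C2*airyai(2^(2/3)*k^(1/3)*x/2) + C3*airybi(2^(2/3)*k^(1/3)*x/2), x)


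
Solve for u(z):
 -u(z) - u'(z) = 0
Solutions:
 u(z) = C1*exp(-z)


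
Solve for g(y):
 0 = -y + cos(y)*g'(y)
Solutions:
 g(y) = C1 + Integral(y/cos(y), y)


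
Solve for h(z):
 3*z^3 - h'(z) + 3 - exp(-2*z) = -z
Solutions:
 h(z) = C1 + 3*z^4/4 + z^2/2 + 3*z + exp(-2*z)/2


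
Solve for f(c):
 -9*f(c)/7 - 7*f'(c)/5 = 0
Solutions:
 f(c) = C1*exp(-45*c/49)


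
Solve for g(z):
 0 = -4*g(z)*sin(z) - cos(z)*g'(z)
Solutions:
 g(z) = C1*cos(z)^4


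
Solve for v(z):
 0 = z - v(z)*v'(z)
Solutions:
 v(z) = -sqrt(C1 + z^2)
 v(z) = sqrt(C1 + z^2)


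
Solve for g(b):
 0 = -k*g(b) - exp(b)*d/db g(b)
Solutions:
 g(b) = C1*exp(k*exp(-b))


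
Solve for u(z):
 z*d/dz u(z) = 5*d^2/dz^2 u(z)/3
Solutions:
 u(z) = C1 + C2*erfi(sqrt(30)*z/10)


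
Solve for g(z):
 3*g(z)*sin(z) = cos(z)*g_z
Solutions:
 g(z) = C1/cos(z)^3


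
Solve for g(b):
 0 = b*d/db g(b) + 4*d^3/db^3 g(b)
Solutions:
 g(b) = C1 + Integral(C2*airyai(-2^(1/3)*b/2) + C3*airybi(-2^(1/3)*b/2), b)


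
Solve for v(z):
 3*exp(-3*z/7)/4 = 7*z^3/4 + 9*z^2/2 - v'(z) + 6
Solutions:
 v(z) = C1 + 7*z^4/16 + 3*z^3/2 + 6*z + 7*exp(-3*z/7)/4


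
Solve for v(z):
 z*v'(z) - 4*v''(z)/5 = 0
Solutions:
 v(z) = C1 + C2*erfi(sqrt(10)*z/4)


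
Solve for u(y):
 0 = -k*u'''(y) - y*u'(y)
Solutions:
 u(y) = C1 + Integral(C2*airyai(y*(-1/k)^(1/3)) + C3*airybi(y*(-1/k)^(1/3)), y)


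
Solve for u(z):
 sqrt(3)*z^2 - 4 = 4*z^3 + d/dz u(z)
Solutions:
 u(z) = C1 - z^4 + sqrt(3)*z^3/3 - 4*z


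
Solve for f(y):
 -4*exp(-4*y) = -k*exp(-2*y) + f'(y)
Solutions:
 f(y) = C1 - k*exp(-2*y)/2 + exp(-4*y)


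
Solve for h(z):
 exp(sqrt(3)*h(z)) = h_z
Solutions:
 h(z) = sqrt(3)*(2*log(-1/(C1 + z)) - log(3))/6


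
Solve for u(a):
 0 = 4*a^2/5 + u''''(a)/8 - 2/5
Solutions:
 u(a) = C1 + C2*a + C3*a^2 + C4*a^3 - 4*a^6/225 + 2*a^4/15


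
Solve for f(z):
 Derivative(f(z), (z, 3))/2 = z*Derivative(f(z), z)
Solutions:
 f(z) = C1 + Integral(C2*airyai(2^(1/3)*z) + C3*airybi(2^(1/3)*z), z)


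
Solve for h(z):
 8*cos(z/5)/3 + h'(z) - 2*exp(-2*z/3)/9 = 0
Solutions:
 h(z) = C1 - 40*sin(z/5)/3 - exp(-2*z/3)/3


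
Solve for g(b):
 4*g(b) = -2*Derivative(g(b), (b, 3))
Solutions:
 g(b) = C3*exp(-2^(1/3)*b) + (C1*sin(2^(1/3)*sqrt(3)*b/2) + C2*cos(2^(1/3)*sqrt(3)*b/2))*exp(2^(1/3)*b/2)


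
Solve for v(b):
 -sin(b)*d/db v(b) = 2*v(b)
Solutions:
 v(b) = C1*(cos(b) + 1)/(cos(b) - 1)


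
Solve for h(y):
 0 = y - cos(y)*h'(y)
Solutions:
 h(y) = C1 + Integral(y/cos(y), y)


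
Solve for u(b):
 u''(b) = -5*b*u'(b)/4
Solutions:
 u(b) = C1 + C2*erf(sqrt(10)*b/4)


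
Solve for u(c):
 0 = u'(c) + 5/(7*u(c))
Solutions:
 u(c) = -sqrt(C1 - 70*c)/7
 u(c) = sqrt(C1 - 70*c)/7


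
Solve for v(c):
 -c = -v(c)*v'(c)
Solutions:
 v(c) = -sqrt(C1 + c^2)
 v(c) = sqrt(C1 + c^2)


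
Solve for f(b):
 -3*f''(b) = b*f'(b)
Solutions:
 f(b) = C1 + C2*erf(sqrt(6)*b/6)


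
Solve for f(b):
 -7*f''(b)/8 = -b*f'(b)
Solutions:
 f(b) = C1 + C2*erfi(2*sqrt(7)*b/7)


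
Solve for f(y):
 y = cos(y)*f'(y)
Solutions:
 f(y) = C1 + Integral(y/cos(y), y)


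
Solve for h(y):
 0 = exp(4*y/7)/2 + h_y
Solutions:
 h(y) = C1 - 7*exp(4*y/7)/8


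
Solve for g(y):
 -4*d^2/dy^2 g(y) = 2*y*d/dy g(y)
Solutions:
 g(y) = C1 + C2*erf(y/2)


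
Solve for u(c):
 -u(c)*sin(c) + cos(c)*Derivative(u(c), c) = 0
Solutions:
 u(c) = C1/cos(c)


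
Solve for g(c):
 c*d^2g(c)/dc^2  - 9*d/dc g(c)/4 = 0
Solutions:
 g(c) = C1 + C2*c^(13/4)


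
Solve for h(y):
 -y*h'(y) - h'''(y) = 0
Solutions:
 h(y) = C1 + Integral(C2*airyai(-y) + C3*airybi(-y), y)


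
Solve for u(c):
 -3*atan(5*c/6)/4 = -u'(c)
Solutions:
 u(c) = C1 + 3*c*atan(5*c/6)/4 - 9*log(25*c^2 + 36)/20


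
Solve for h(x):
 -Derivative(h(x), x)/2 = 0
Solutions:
 h(x) = C1


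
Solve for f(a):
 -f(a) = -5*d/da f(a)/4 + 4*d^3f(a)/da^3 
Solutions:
 f(a) = C1*exp(3^(1/3)*a*(5*3^(1/3)/(sqrt(4809) + 72)^(1/3) + (sqrt(4809) + 72)^(1/3))/24)*sin(3^(1/6)*a*(-3^(2/3)*(sqrt(4809) + 72)^(1/3) + 15/(sqrt(4809) + 72)^(1/3))/24) + C2*exp(3^(1/3)*a*(5*3^(1/3)/(sqrt(4809) + 72)^(1/3) + (sqrt(4809) + 72)^(1/3))/24)*cos(3^(1/6)*a*(-3^(2/3)*(sqrt(4809) + 72)^(1/3) + 15/(sqrt(4809) + 72)^(1/3))/24) + C3*exp(-3^(1/3)*a*(5*3^(1/3)/(sqrt(4809) + 72)^(1/3) + (sqrt(4809) + 72)^(1/3))/12)


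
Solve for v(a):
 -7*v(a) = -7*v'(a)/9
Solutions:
 v(a) = C1*exp(9*a)


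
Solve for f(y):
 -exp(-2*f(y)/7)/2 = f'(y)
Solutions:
 f(y) = 7*log(-sqrt(C1 - y)) - 7*log(7)/2
 f(y) = 7*log(C1 - y/7)/2


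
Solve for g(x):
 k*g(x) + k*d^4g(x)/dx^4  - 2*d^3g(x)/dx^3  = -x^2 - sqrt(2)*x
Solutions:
 g(x) = C1*exp(x*(-sqrt(6^(1/3)*(sqrt(3)*sqrt(-16 + 27/k^4) + 9/k^2)^(1/3)/3 + 2*6^(2/3)/(3*(sqrt(3)*sqrt(-16 + 27/k^4) + 9/k^2)^(1/3)) + k^(-2)) - sqrt(-6^(1/3)*(sqrt(3)*sqrt(-16 + 27/k^4) + 9/k^2)^(1/3)/3 - 2*6^(2/3)/(3*(sqrt(3)*sqrt(-16 + 27/k^4) + 9/k^2)^(1/3)) + 2/k^2 - 2/(k^3*sqrt(6^(1/3)*(sqrt(3)*sqrt(-16 + 27/k^4) + 9/k^2)^(1/3)/3 + 2*6^(2/3)/(3*(sqrt(3)*sqrt(-16 + 27/k^4) + 9/k^2)^(1/3)) + k^(-2)))) + 1/k)/2) + C2*exp(x*(-sqrt(6^(1/3)*(sqrt(3)*sqrt(-16 + 27/k^4) + 9/k^2)^(1/3)/3 + 2*6^(2/3)/(3*(sqrt(3)*sqrt(-16 + 27/k^4) + 9/k^2)^(1/3)) + k^(-2)) + sqrt(-6^(1/3)*(sqrt(3)*sqrt(-16 + 27/k^4) + 9/k^2)^(1/3)/3 - 2*6^(2/3)/(3*(sqrt(3)*sqrt(-16 + 27/k^4) + 9/k^2)^(1/3)) + 2/k^2 - 2/(k^3*sqrt(6^(1/3)*(sqrt(3)*sqrt(-16 + 27/k^4) + 9/k^2)^(1/3)/3 + 2*6^(2/3)/(3*(sqrt(3)*sqrt(-16 + 27/k^4) + 9/k^2)^(1/3)) + k^(-2)))) + 1/k)/2) + C3*exp(x*(sqrt(6^(1/3)*(sqrt(3)*sqrt(-16 + 27/k^4) + 9/k^2)^(1/3)/3 + 2*6^(2/3)/(3*(sqrt(3)*sqrt(-16 + 27/k^4) + 9/k^2)^(1/3)) + k^(-2)) - sqrt(-6^(1/3)*(sqrt(3)*sqrt(-16 + 27/k^4) + 9/k^2)^(1/3)/3 - 2*6^(2/3)/(3*(sqrt(3)*sqrt(-16 + 27/k^4) + 9/k^2)^(1/3)) + 2/k^2 + 2/(k^3*sqrt(6^(1/3)*(sqrt(3)*sqrt(-16 + 27/k^4) + 9/k^2)^(1/3)/3 + 2*6^(2/3)/(3*(sqrt(3)*sqrt(-16 + 27/k^4) + 9/k^2)^(1/3)) + k^(-2)))) + 1/k)/2) + C4*exp(x*(sqrt(6^(1/3)*(sqrt(3)*sqrt(-16 + 27/k^4) + 9/k^2)^(1/3)/3 + 2*6^(2/3)/(3*(sqrt(3)*sqrt(-16 + 27/k^4) + 9/k^2)^(1/3)) + k^(-2)) + sqrt(-6^(1/3)*(sqrt(3)*sqrt(-16 + 27/k^4) + 9/k^2)^(1/3)/3 - 2*6^(2/3)/(3*(sqrt(3)*sqrt(-16 + 27/k^4) + 9/k^2)^(1/3)) + 2/k^2 + 2/(k^3*sqrt(6^(1/3)*(sqrt(3)*sqrt(-16 + 27/k^4) + 9/k^2)^(1/3)/3 + 2*6^(2/3)/(3*(sqrt(3)*sqrt(-16 + 27/k^4) + 9/k^2)^(1/3)) + k^(-2)))) + 1/k)/2) - x^2/k - sqrt(2)*x/k


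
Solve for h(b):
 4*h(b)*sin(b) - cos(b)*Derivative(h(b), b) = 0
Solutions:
 h(b) = C1/cos(b)^4


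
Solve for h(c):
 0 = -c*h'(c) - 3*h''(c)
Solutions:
 h(c) = C1 + C2*erf(sqrt(6)*c/6)


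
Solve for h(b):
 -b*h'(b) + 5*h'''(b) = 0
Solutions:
 h(b) = C1 + Integral(C2*airyai(5^(2/3)*b/5) + C3*airybi(5^(2/3)*b/5), b)


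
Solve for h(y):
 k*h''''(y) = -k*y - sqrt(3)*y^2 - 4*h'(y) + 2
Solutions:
 h(y) = C1 + C2*exp(2^(2/3)*y*(-1/k)^(1/3)) + C3*exp(2^(2/3)*y*(-1/k)^(1/3)*(-1 + sqrt(3)*I)/2) + C4*exp(-2^(2/3)*y*(-1/k)^(1/3)*(1 + sqrt(3)*I)/2) - k*y^2/8 - sqrt(3)*y^3/12 + y/2


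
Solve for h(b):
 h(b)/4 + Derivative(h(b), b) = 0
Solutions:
 h(b) = C1*exp(-b/4)


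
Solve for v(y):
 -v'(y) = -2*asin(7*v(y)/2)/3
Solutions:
 Integral(1/asin(7*_y/2), (_y, v(y))) = C1 + 2*y/3


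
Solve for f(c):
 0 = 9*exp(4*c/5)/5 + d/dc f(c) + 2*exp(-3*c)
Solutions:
 f(c) = C1 - 9*exp(4*c/5)/4 + 2*exp(-3*c)/3


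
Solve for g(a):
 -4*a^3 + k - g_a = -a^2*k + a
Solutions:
 g(a) = C1 - a^4 + a^3*k/3 - a^2/2 + a*k


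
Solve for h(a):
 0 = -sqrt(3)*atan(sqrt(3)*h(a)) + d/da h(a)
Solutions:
 Integral(1/atan(sqrt(3)*_y), (_y, h(a))) = C1 + sqrt(3)*a


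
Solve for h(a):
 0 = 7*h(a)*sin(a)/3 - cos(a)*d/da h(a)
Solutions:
 h(a) = C1/cos(a)^(7/3)


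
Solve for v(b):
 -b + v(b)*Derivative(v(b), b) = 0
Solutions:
 v(b) = -sqrt(C1 + b^2)
 v(b) = sqrt(C1 + b^2)


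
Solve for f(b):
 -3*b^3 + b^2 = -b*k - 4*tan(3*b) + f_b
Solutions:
 f(b) = C1 - 3*b^4/4 + b^3/3 + b^2*k/2 - 4*log(cos(3*b))/3


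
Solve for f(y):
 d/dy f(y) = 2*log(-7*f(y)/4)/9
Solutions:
 -9*Integral(1/(log(-_y) - 2*log(2) + log(7)), (_y, f(y)))/2 = C1 - y


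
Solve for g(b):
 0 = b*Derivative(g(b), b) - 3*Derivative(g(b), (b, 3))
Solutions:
 g(b) = C1 + Integral(C2*airyai(3^(2/3)*b/3) + C3*airybi(3^(2/3)*b/3), b)


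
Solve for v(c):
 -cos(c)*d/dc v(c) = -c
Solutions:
 v(c) = C1 + Integral(c/cos(c), c)


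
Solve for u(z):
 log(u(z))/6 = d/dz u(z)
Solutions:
 li(u(z)) = C1 + z/6


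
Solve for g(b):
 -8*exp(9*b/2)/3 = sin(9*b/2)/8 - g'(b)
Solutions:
 g(b) = C1 + 16*exp(9*b/2)/27 - cos(9*b/2)/36


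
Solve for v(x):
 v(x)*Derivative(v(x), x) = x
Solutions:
 v(x) = -sqrt(C1 + x^2)
 v(x) = sqrt(C1 + x^2)


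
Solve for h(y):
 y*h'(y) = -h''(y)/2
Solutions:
 h(y) = C1 + C2*erf(y)


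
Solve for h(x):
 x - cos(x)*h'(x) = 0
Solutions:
 h(x) = C1 + Integral(x/cos(x), x)


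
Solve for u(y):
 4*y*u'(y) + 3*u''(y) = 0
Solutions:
 u(y) = C1 + C2*erf(sqrt(6)*y/3)


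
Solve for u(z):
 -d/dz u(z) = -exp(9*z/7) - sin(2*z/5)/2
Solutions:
 u(z) = C1 + 7*exp(9*z/7)/9 - 5*cos(2*z/5)/4


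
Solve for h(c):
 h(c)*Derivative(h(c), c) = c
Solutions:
 h(c) = -sqrt(C1 + c^2)
 h(c) = sqrt(C1 + c^2)


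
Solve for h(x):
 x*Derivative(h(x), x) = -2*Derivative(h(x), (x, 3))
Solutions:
 h(x) = C1 + Integral(C2*airyai(-2^(2/3)*x/2) + C3*airybi(-2^(2/3)*x/2), x)


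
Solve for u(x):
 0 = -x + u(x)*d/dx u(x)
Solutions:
 u(x) = -sqrt(C1 + x^2)
 u(x) = sqrt(C1 + x^2)


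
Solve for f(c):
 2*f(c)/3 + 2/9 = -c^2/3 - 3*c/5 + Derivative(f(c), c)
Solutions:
 f(c) = C1*exp(2*c/3) - c^2/2 - 12*c/5 - 59/15


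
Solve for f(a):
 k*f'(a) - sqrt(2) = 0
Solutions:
 f(a) = C1 + sqrt(2)*a/k


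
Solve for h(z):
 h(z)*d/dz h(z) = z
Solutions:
 h(z) = -sqrt(C1 + z^2)
 h(z) = sqrt(C1 + z^2)


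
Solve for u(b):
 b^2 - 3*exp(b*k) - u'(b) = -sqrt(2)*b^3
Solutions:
 u(b) = C1 + sqrt(2)*b^4/4 + b^3/3 - 3*exp(b*k)/k


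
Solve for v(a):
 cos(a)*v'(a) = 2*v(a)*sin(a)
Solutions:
 v(a) = C1/cos(a)^2


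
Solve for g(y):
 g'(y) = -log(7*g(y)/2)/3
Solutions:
 -3*Integral(1/(-log(_y) - log(7) + log(2)), (_y, g(y))) = C1 - y


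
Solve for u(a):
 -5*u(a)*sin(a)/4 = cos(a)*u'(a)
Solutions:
 u(a) = C1*cos(a)^(5/4)


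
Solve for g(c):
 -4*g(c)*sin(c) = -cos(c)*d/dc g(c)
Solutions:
 g(c) = C1/cos(c)^4


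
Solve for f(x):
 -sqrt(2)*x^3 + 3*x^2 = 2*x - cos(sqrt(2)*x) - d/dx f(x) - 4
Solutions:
 f(x) = C1 + sqrt(2)*x^4/4 - x^3 + x^2 - 4*x - sqrt(2)*sin(sqrt(2)*x)/2


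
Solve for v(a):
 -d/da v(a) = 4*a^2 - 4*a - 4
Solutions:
 v(a) = C1 - 4*a^3/3 + 2*a^2 + 4*a


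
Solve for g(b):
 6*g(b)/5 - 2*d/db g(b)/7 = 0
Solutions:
 g(b) = C1*exp(21*b/5)


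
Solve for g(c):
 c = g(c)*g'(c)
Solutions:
 g(c) = -sqrt(C1 + c^2)
 g(c) = sqrt(C1 + c^2)


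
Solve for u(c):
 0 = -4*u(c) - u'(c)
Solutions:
 u(c) = C1*exp(-4*c)


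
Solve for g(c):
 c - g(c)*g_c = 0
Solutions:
 g(c) = -sqrt(C1 + c^2)
 g(c) = sqrt(C1 + c^2)


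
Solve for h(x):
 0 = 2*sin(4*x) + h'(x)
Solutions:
 h(x) = C1 + cos(4*x)/2


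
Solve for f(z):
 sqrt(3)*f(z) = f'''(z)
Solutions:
 f(z) = C3*exp(3^(1/6)*z) + (C1*sin(3^(2/3)*z/2) + C2*cos(3^(2/3)*z/2))*exp(-3^(1/6)*z/2)


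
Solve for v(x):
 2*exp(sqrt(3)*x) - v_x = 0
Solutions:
 v(x) = C1 + 2*sqrt(3)*exp(sqrt(3)*x)/3


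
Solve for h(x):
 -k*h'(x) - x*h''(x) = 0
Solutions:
 h(x) = C1 + x^(1 - re(k))*(C2*sin(log(x)*Abs(im(k))) + C3*cos(log(x)*im(k)))


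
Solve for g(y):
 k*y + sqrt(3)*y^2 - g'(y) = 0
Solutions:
 g(y) = C1 + k*y^2/2 + sqrt(3)*y^3/3


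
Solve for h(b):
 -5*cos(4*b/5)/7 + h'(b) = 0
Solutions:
 h(b) = C1 + 25*sin(4*b/5)/28


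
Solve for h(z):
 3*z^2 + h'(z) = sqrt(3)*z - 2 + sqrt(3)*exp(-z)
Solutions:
 h(z) = C1 - z^3 + sqrt(3)*z^2/2 - 2*z - sqrt(3)*exp(-z)


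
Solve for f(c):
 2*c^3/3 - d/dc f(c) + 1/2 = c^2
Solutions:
 f(c) = C1 + c^4/6 - c^3/3 + c/2


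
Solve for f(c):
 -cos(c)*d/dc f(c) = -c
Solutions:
 f(c) = C1 + Integral(c/cos(c), c)


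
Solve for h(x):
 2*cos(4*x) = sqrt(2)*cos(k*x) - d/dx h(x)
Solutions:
 h(x) = C1 - sin(4*x)/2 + sqrt(2)*sin(k*x)/k


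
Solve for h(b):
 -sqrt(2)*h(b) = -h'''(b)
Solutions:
 h(b) = C3*exp(2^(1/6)*b) + (C1*sin(2^(1/6)*sqrt(3)*b/2) + C2*cos(2^(1/6)*sqrt(3)*b/2))*exp(-2^(1/6)*b/2)


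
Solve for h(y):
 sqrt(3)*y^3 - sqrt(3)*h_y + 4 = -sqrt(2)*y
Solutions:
 h(y) = C1 + y^4/4 + sqrt(6)*y^2/6 + 4*sqrt(3)*y/3


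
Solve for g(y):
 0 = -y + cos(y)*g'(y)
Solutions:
 g(y) = C1 + Integral(y/cos(y), y)


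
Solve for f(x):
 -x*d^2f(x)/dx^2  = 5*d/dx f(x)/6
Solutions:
 f(x) = C1 + C2*x^(1/6)


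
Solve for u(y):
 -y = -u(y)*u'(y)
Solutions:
 u(y) = -sqrt(C1 + y^2)
 u(y) = sqrt(C1 + y^2)


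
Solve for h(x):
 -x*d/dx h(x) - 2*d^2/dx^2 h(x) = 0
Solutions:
 h(x) = C1 + C2*erf(x/2)


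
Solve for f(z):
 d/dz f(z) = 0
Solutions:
 f(z) = C1


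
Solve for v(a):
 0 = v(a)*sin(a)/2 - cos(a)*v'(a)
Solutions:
 v(a) = C1/sqrt(cos(a))


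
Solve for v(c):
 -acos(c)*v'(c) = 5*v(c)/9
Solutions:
 v(c) = C1*exp(-5*Integral(1/acos(c), c)/9)


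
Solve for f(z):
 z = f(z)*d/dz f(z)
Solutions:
 f(z) = -sqrt(C1 + z^2)
 f(z) = sqrt(C1 + z^2)


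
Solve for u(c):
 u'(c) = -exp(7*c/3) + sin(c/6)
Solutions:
 u(c) = C1 - 3*exp(7*c/3)/7 - 6*cos(c/6)


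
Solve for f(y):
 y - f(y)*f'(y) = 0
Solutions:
 f(y) = -sqrt(C1 + y^2)
 f(y) = sqrt(C1 + y^2)


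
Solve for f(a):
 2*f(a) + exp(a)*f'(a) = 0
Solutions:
 f(a) = C1*exp(2*exp(-a))


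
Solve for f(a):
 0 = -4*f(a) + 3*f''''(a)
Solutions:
 f(a) = C1*exp(-sqrt(2)*3^(3/4)*a/3) + C2*exp(sqrt(2)*3^(3/4)*a/3) + C3*sin(sqrt(2)*3^(3/4)*a/3) + C4*cos(sqrt(2)*3^(3/4)*a/3)


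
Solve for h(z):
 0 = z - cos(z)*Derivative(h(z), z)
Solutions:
 h(z) = C1 + Integral(z/cos(z), z)


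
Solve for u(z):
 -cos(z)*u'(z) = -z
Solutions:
 u(z) = C1 + Integral(z/cos(z), z)


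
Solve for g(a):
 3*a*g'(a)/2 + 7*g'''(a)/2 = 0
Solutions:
 g(a) = C1 + Integral(C2*airyai(-3^(1/3)*7^(2/3)*a/7) + C3*airybi(-3^(1/3)*7^(2/3)*a/7), a)


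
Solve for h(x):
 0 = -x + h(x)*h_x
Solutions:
 h(x) = -sqrt(C1 + x^2)
 h(x) = sqrt(C1 + x^2)


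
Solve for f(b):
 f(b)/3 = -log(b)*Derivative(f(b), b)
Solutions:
 f(b) = C1*exp(-li(b)/3)


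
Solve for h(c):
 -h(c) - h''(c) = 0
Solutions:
 h(c) = C1*sin(c) + C2*cos(c)
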